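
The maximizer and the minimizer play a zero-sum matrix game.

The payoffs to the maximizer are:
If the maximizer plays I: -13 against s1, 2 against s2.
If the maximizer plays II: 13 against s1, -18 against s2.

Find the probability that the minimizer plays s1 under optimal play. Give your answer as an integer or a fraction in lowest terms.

Row minima are -13 and -18, so the maximizer's maximin is -13; column maxima are 13 and 2, so the minimizer's minimax is 2. These differ, so the equilibrium is in mixed strategies.
Let the minimizer play s1 with probability q. The maximizer is indifferent when −13q + 2(1−q) = 13q − 18(1−q), giving q = 10/23.

10/23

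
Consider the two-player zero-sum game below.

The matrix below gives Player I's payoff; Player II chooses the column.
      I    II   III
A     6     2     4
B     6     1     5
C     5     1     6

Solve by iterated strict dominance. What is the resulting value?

Column I is strictly dominated by II for Player II (2<6, 1<6, 1<5); eliminate I.
Column III is strictly dominated by II for Player II (2<4, 1<5, 1<6); eliminate III.
Row B is strictly dominated by row A (2>1); eliminate B.
Row C is strictly dominated by row A (2>1); eliminate C.
Only (A, II) remains, with payoff 2.

2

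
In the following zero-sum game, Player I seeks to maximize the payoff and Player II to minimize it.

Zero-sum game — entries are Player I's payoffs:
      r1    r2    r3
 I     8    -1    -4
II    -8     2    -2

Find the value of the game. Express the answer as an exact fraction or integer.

-8/3

Column r2 is strictly dominated by r3 for Player II (it gives Player I more in every row).
The remaining 2×2 game on (I, II) × (r1, r3) has no saddle point. Let Player I play I with probability p; indifference gives 8p − 8(1−p) = −4p − 2(1−p), so p = 1/3.
Similarly Player II's optimal q on r1 is 1/9, and the value is 8·(1/9) + (-4)·(8/9) = -8/3.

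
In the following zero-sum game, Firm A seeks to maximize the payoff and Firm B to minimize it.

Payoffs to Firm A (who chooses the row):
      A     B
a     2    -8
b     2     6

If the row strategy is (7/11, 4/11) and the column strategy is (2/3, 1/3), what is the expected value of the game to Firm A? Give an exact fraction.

4/11

Against (2/3, 1/3), each row's expected payoff is a: -4/3; b: 10/3.
Taking the (7/11, 4/11)-weighted average: (7/11)·(-4/3) + (4/11)·(10/3) = 4/11.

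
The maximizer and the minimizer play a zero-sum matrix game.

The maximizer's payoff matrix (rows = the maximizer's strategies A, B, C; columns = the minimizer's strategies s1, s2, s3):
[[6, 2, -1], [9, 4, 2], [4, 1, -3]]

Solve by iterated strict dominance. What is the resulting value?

2

Column s2 is strictly dominated by s3 for the minimizer (-1<2, 2<4, -3<1); eliminate s2.
Row C is strictly dominated by row A (6>4, -1>-3); eliminate C.
Row A is strictly dominated by row B (9>6, 2>-1); eliminate A.
Column s1 is strictly dominated by s3 for the minimizer (2<9); eliminate s1.
Only (B, s3) remains, with payoff 2.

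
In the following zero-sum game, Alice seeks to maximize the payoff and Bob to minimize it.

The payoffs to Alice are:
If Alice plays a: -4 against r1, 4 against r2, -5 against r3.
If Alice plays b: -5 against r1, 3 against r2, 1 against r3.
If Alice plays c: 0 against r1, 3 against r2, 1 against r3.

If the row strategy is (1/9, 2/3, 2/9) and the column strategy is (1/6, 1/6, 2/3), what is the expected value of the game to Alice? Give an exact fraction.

Against (1/6, 1/6, 2/3), each row's expected payoff is a: -10/3; b: 1/3; c: 7/6.
Taking the (1/9, 2/3, 2/9)-weighted average: (1/9)·(-10/3) + (2/3)·(1/3) + (2/9)·(7/6) = 1/9.

1/9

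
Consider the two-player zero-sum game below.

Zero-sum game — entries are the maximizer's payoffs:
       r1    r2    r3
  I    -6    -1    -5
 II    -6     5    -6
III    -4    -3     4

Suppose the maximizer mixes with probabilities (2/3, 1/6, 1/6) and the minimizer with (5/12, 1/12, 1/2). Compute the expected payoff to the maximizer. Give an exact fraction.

-38/9

Against (5/12, 1/12, 1/2), each row's expected payoff is I: -61/12; II: -61/12; III: 1/12.
Taking the (2/3, 1/6, 1/6)-weighted average: (2/3)·(-61/12) + (1/6)·(-61/12) + (1/6)·(1/12) = -38/9.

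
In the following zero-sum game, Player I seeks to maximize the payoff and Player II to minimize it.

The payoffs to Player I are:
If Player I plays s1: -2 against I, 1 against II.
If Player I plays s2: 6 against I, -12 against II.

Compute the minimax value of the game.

Row minima are -2 and -12, so Player I's maximin is -2; column maxima are 6 and 1, so Player II's minimax is 1. These differ, so the equilibrium is in mixed strategies.
Let Player I play s1 with probability p. Player II is indifferent when −2p + 6(1−p) = p − 12(1−p), giving p = 6/7.
Let Player II play I with probability q. Player I is indifferent when −2q + (1−q) = 6q − 12(1−q), giving q = 13/21.
The value is -2·(13/21) + (1)·(8/21) = -6/7.

-6/7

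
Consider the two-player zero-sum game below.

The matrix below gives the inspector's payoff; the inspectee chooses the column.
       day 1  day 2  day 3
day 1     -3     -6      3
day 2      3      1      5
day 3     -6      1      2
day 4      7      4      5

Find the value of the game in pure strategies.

Row minima: -6, 1, -6, 4 → the inspector's maximin is 4.
Column maxima: 7, 4, 5 → the inspectee's minimax is 4.
They coincide at (day 4, day 2), so the value is 4.

4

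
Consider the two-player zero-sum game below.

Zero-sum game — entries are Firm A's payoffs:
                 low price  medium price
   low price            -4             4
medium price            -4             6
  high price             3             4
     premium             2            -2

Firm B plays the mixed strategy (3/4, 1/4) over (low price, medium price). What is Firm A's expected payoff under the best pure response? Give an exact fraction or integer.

13/4

low price: (-4)·(3/4) + (4)·(1/4) = -2.
medium price: (-4)·(3/4) + (6)·(1/4) = -3/2.
high price: (3)·(3/4) + (4)·(1/4) = 13/4.
premium: (2)·(3/4) + (-2)·(1/4) = 1.
The best pure response is high price with expected payoff 13/4.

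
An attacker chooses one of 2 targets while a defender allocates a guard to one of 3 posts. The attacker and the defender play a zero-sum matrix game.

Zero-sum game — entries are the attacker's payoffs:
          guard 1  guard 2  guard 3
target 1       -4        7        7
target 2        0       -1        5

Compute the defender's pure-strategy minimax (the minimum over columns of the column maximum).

The worst case (largest entry) in each column is guard 1: 0, guard 2: 7, guard 3: 7.
The best (smallest) of these is 0.

0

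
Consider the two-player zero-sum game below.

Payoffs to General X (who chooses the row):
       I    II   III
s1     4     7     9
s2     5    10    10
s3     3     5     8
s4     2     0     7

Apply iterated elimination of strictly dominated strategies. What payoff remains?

Row s1 is strictly dominated by row s2 (5>4, 10>7, 10>9); eliminate s1.
Column III is strictly dominated by I for General Y (5<10, 3<8, 2<7); eliminate III.
Row s4 is strictly dominated by row s2 (5>2, 10>0); eliminate s4.
Column II is strictly dominated by I for General Y (5<10, 3<5); eliminate II.
Row s3 is strictly dominated by row s2 (5>3); eliminate s3.
Only (s2, I) remains, with payoff 5.

5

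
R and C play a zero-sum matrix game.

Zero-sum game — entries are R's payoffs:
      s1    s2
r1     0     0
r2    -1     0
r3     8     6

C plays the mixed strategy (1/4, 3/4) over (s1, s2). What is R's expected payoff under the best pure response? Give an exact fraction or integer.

13/2

r1: (0)·(1/4) + (0)·(3/4) = 0.
r2: (-1)·(1/4) + (0)·(3/4) = -1/4.
r3: (8)·(1/4) + (6)·(3/4) = 13/2.
The best pure response is r3 with expected payoff 13/2.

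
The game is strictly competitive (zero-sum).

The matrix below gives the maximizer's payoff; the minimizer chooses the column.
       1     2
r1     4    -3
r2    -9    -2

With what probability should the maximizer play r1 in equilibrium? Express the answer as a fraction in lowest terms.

Row minima are -3 and -9, so the maximizer's maximin is -3; column maxima are 4 and -2, so the minimizer's minimax is -2. These differ, so the equilibrium is in mixed strategies.
Let the maximizer play r1 with probability p. The minimizer is indifferent when 4p − 9(1−p) = −3p − 2(1−p), giving p = 1/2.

1/2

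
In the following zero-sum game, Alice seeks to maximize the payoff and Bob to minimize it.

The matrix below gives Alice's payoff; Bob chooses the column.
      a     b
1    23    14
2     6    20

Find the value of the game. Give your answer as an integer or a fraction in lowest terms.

Row minima are 14 and 6, so Alice's maximin is 14; column maxima are 23 and 20, so Bob's minimax is 20. These differ, so the equilibrium is in mixed strategies.
Let Alice play 1 with probability p. Bob is indifferent when 23p + 6(1−p) = 14p + 20(1−p), giving p = 14/23.
Let Bob play a with probability q. Alice is indifferent when 23q + 14(1−q) = 6q + 20(1−q), giving q = 6/23.
The value is 23·(6/23) + (14)·(17/23) = 376/23.

376/23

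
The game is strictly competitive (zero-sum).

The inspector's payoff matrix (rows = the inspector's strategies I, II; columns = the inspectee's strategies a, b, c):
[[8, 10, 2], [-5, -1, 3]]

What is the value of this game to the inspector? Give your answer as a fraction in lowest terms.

Column b is strictly dominated by a for the inspectee (it gives the inspector more in every row).
The remaining 2×2 game on (I, II) × (a, c) has no saddle point. Let the inspector play I with probability p; indifference gives 8p − 5(1−p) = 2p + 3(1−p), so p = 4/7.
Similarly the inspectee's optimal q on a is 1/14, and the value is 8·(1/14) + (2)·(13/14) = 17/7.

17/7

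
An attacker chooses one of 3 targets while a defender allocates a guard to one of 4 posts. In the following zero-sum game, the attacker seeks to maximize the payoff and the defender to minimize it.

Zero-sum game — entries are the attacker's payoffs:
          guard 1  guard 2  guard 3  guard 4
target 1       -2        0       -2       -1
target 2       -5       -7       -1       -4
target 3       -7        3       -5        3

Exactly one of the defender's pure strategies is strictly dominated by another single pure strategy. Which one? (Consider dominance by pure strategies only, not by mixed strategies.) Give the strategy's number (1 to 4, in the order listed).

4

The defender prefers columns that give the attacker less. Compare guard 4 with guard 1: -2 < -1, -5 < -4, -7 < 3.
So guard 1 strictly dominates guard 4 for the defender; guard 4 is strictly dominated.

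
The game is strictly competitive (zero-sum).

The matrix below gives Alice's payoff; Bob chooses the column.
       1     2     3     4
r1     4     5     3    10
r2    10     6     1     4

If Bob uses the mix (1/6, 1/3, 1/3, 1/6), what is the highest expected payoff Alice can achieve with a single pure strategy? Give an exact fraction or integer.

5

r1: (4)·(1/6) + (5)·(1/3) + (3)·(1/3) + (10)·(1/6) = 5.
r2: (10)·(1/6) + (6)·(1/3) + (1)·(1/3) + (4)·(1/6) = 14/3.
The best pure response is r1 with expected payoff 5.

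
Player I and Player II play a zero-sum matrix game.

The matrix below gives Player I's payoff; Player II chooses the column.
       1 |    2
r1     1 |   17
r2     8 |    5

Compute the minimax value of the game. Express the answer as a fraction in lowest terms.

Row minima are 1 and 5, so Player I's maximin is 5; column maxima are 8 and 17, so Player II's minimax is 8. These differ, so the equilibrium is in mixed strategies.
Let Player I play r1 with probability p. Player II is indifferent when p + 8(1−p) = 17p + 5(1−p), giving p = 3/19.
Let Player II play 1 with probability q. Player I is indifferent when q + 17(1−q) = 8q + 5(1−q), giving q = 12/19.
The value is 1·(12/19) + (17)·(7/19) = 131/19.

131/19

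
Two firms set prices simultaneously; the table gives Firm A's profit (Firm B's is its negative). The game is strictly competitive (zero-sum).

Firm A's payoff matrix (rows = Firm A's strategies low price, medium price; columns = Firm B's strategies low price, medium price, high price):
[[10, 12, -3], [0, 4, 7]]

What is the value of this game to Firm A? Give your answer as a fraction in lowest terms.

7/2

Column medium price is strictly dominated by low price for Firm B (it gives Firm A more in every row).
The remaining 2×2 game on (low price, medium price) × (low price, high price) has no saddle point. Let Firm A play low price with probability p; indifference gives 10p = −3p + 7(1−p), so p = 7/20.
Similarly Firm B's optimal q on low price is 1/2, and the value is 10·(1/2) + (-3)·(1/2) = 7/2.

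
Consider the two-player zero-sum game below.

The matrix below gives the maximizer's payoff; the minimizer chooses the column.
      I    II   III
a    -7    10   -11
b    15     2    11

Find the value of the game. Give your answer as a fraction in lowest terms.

Column I is strictly dominated by III for the minimizer (it gives the maximizer more in every row).
The remaining 2×2 game on (a, b) × (II, III) has no saddle point. Let the maximizer play a with probability p; indifference gives 10p + 2(1−p) = −11p + 11(1−p), so p = 3/10.
Similarly the minimizer's optimal q on II is 11/15, and the value is 10·(11/15) + (-11)·(4/15) = 22/5.

22/5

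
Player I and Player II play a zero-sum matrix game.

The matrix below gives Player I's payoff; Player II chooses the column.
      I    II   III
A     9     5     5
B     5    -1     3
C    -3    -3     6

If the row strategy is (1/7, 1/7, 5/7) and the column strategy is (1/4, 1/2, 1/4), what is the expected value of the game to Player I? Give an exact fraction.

15/28

Against (1/4, 1/2, 1/4), each row's expected payoff is A: 6; B: 3/2; C: -3/4.
Taking the (1/7, 1/7, 5/7)-weighted average: (1/7)·(6) + (1/7)·(3/2) + (5/7)·(-3/4) = 15/28.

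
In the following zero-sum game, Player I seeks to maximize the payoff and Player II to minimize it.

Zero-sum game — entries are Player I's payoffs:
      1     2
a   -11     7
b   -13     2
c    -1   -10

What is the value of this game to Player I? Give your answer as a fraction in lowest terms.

Row b is strictly dominated by row a, so Player I never plays it.
The remaining 2×2 game on (a, c) × (1, 2) has no saddle point. Let Player I play a with probability p; indifference gives −11p − (1−p) = 7p − 10(1−p), so p = 1/3.
Similarly Player II's optimal q on 1 is 17/27, and the value is -11·(17/27) + (7)·(10/27) = -13/3.

-13/3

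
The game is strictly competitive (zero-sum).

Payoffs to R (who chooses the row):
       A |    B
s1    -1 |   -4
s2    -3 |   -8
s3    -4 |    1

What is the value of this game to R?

-17/8

Row s2 is strictly dominated by row s1, so R never plays it.
The remaining 2×2 game on (s1, s3) × (A, B) has no saddle point. Let R play s1 with probability p; indifference gives −p − 4(1−p) = −4p + (1−p), so p = 5/8.
Similarly C's optimal q on A is 5/8, and the value is -1·(5/8) + (-4)·(3/8) = -17/8.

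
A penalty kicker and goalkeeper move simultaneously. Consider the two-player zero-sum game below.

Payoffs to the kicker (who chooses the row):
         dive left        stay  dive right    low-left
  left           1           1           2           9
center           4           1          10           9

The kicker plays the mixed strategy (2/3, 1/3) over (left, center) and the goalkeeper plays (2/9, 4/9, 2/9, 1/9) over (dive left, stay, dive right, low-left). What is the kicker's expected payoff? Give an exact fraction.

79/27

Against (2/9, 4/9, 2/9, 1/9), each row's expected payoff is left: 19/9; center: 41/9.
Taking the (2/3, 1/3)-weighted average: (2/3)·(19/9) + (1/3)·(41/9) = 79/27.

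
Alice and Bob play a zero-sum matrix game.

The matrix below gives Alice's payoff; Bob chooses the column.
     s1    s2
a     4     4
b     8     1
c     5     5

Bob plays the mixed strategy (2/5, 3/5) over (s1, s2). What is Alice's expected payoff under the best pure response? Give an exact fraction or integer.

5

a: (4)·(2/5) + (4)·(3/5) = 4.
b: (8)·(2/5) + (1)·(3/5) = 19/5.
c: (5)·(2/5) + (5)·(3/5) = 5.
The best pure response is c with expected payoff 5.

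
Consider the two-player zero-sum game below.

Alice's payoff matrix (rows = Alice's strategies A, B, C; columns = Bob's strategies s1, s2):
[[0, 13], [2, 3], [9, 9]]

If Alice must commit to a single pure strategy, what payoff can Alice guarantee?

9

The worst-case payoff for each row is A: 0, B: 2, C: 9.
The best of these is 9.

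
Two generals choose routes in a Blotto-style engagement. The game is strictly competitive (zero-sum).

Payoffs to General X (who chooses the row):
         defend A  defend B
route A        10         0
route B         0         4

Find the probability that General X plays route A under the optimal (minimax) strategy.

Row minima are 0 and 0, so General X's maximin is 0; column maxima are 10 and 4, so General Y's minimax is 4. These differ, so the equilibrium is in mixed strategies.
Let General X play route A with probability p. General Y is indifferent when 10p = 4(1−p), giving p = 2/7.

2/7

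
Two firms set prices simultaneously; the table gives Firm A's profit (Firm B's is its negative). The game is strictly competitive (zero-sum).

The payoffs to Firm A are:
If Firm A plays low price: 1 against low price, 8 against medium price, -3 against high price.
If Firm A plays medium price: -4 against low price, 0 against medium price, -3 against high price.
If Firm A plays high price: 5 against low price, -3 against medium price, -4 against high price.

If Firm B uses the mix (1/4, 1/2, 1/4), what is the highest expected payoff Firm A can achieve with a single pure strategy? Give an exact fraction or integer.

low price: (1)·(1/4) + (8)·(1/2) + (-3)·(1/4) = 7/2.
medium price: (-4)·(1/4) + (0)·(1/2) + (-3)·(1/4) = -7/4.
high price: (5)·(1/4) + (-3)·(1/2) + (-4)·(1/4) = -5/4.
The best pure response is low price with expected payoff 7/2.

7/2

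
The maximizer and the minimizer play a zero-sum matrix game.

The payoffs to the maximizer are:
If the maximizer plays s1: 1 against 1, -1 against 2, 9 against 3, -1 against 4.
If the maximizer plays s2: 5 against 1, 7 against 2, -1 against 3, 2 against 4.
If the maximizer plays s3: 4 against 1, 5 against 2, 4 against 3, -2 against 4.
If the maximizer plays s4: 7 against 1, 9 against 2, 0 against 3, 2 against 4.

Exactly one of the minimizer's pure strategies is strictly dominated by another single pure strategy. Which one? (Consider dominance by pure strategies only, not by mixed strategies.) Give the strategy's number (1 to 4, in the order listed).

The minimizer prefers columns that give the maximizer less. Compare 1 with 4: -1 < 1, 2 < 5, -2 < 4, 2 < 7.
So 4 strictly dominates 1 for the minimizer; 1 is strictly dominated.

1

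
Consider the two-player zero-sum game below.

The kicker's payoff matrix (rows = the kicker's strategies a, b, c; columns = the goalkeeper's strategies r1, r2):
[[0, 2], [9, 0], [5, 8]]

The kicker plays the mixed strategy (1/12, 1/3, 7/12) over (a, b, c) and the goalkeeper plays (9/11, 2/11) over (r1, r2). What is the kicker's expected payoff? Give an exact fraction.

Against (9/11, 2/11), each row's expected payoff is a: 4/11; b: 81/11; c: 61/11.
Taking the (1/12, 1/3, 7/12)-weighted average: (1/12)·(4/11) + (1/3)·(81/11) + (7/12)·(61/11) = 755/132.

755/132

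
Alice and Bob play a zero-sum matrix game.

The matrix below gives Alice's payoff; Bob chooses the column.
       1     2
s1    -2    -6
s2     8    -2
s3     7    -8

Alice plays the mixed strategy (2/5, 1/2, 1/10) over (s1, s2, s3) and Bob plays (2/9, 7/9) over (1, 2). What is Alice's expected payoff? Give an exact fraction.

-12/5

Against (2/9, 7/9), each row's expected payoff is s1: -46/9; s2: 2/9; s3: -14/3.
Taking the (2/5, 1/2, 1/10)-weighted average: (2/5)·(-46/9) + (1/2)·(2/9) + (1/10)·(-14/3) = -12/5.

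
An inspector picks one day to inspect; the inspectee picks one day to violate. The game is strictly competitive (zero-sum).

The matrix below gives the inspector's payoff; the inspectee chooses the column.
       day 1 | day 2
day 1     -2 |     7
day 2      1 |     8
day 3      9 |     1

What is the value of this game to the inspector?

71/15

Row day 1 is strictly dominated by row day 2, so the inspector never plays it.
The remaining 2×2 game on (day 2, day 3) × (day 1, day 2) has no saddle point. Let the inspector play day 2 with probability p; indifference gives p + 9(1−p) = 8p + (1−p), so p = 8/15.
Similarly the inspectee's optimal q on day 1 is 7/15, and the value is 1·(7/15) + (8)·(8/15) = 71/15.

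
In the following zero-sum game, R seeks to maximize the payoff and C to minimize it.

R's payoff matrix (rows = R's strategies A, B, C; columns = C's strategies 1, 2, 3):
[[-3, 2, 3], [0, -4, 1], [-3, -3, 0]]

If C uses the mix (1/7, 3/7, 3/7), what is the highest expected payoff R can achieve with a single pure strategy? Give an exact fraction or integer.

A: (-3)·(1/7) + (2)·(3/7) + (3)·(3/7) = 12/7.
B: (0)·(1/7) + (-4)·(3/7) + (1)·(3/7) = -9/7.
C: (-3)·(1/7) + (-3)·(3/7) + (0)·(3/7) = -12/7.
The best pure response is A with expected payoff 12/7.

12/7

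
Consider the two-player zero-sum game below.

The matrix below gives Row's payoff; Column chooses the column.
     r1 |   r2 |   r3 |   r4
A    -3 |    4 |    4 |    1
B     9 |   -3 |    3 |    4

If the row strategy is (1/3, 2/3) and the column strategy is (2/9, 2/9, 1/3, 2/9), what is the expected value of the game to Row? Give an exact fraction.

74/27

Against (2/9, 2/9, 1/3, 2/9), each row's expected payoff is A: 16/9; B: 29/9.
Taking the (1/3, 2/3)-weighted average: (1/3)·(16/9) + (2/3)·(29/9) = 74/27.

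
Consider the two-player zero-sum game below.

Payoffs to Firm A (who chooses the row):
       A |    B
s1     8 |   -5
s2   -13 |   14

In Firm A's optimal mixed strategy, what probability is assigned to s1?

27/40

Row minima are -5 and -13, so Firm A's maximin is -5; column maxima are 8 and 14, so Firm B's minimax is 8. These differ, so the equilibrium is in mixed strategies.
Let Firm A play s1 with probability p. Firm B is indifferent when 8p − 13(1−p) = −5p + 14(1−p), giving p = 27/40.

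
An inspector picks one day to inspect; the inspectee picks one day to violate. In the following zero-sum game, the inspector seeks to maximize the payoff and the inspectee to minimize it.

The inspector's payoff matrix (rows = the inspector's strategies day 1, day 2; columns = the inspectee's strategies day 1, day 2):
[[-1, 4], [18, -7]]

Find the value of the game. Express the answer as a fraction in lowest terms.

Row minima are -1 and -7, so the inspector's maximin is -1; column maxima are 18 and 4, so the inspectee's minimax is 4. These differ, so the equilibrium is in mixed strategies.
Let the inspector play day 1 with probability p. The inspectee is indifferent when −p + 18(1−p) = 4p − 7(1−p), giving p = 5/6.
Let the inspectee play day 1 with probability q. The inspector is indifferent when −q + 4(1−q) = 18q − 7(1−q), giving q = 11/30.
The value is -1·(11/30) + (4)·(19/30) = 13/6.

13/6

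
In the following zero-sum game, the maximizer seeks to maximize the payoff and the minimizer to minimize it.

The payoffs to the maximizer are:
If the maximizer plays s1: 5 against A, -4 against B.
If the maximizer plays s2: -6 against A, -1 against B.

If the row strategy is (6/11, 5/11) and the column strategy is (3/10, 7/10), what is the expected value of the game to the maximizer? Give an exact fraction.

Against (3/10, 7/10), each row's expected payoff is s1: -13/10; s2: -5/2.
Taking the (6/11, 5/11)-weighted average: (6/11)·(-13/10) + (5/11)·(-5/2) = -203/110.

-203/110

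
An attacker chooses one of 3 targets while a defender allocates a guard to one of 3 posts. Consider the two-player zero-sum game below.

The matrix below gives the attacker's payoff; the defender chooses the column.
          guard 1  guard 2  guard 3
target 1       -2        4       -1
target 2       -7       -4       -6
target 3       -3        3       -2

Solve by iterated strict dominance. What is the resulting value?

-2

Column guard 3 is strictly dominated by guard 1 for the defender (-2<-1, -7<-6, -3<-2); eliminate guard 3.
Row target 3 is strictly dominated by row target 1 (-2>-3, 4>3); eliminate target 3.
Column guard 2 is strictly dominated by guard 1 for the defender (-2<4, -7<-4); eliminate guard 2.
Row target 2 is strictly dominated by row target 1 (-2>-7); eliminate target 2.
Only (target 1, guard 1) remains, with payoff -2.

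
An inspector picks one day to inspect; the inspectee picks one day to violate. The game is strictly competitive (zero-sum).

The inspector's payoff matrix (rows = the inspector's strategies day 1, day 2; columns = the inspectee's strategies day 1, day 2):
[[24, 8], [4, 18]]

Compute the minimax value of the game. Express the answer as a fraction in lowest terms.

Row minima are 8 and 4, so the inspector's maximin is 8; column maxima are 24 and 18, so the inspectee's minimax is 18. These differ, so the equilibrium is in mixed strategies.
Let the inspector play day 1 with probability p. The inspectee is indifferent when 24p + 4(1−p) = 8p + 18(1−p), giving p = 7/15.
Let the inspectee play day 1 with probability q. The inspector is indifferent when 24q + 8(1−q) = 4q + 18(1−q), giving q = 1/3.
The value is 24·(1/3) + (8)·(2/3) = 40/3.

40/3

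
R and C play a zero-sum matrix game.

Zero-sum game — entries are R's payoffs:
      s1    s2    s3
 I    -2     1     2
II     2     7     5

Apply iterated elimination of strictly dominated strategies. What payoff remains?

2

Row I is strictly dominated by row II (2>-2, 7>1, 5>2); eliminate I.
Column s3 is strictly dominated by s1 for C (2<5); eliminate s3.
Column s2 is strictly dominated by s1 for C (2<7); eliminate s2.
Only (II, s1) remains, with payoff 2.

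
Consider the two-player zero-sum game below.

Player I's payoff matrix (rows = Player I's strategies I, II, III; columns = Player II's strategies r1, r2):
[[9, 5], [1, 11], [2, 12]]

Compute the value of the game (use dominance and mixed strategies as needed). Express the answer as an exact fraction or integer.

7

Row II is strictly dominated by row III, so Player I never plays it.
The remaining 2×2 game on (I, III) × (r1, r2) has no saddle point. Let Player I play I with probability p; indifference gives 9p + 2(1−p) = 5p + 12(1−p), so p = 5/7.
Similarly Player II's optimal q on r1 is 1/2, and the value is 9·(1/2) + (5)·(1/2) = 7.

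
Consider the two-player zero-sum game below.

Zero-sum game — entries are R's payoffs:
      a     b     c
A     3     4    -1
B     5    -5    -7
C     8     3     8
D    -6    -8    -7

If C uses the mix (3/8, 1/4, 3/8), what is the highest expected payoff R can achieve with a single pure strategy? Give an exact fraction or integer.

27/4

A: (3)·(3/8) + (4)·(1/4) + (-1)·(3/8) = 7/4.
B: (5)·(3/8) + (-5)·(1/4) + (-7)·(3/8) = -2.
C: (8)·(3/8) + (3)·(1/4) + (8)·(3/8) = 27/4.
D: (-6)·(3/8) + (-8)·(1/4) + (-7)·(3/8) = -55/8.
The best pure response is C with expected payoff 27/4.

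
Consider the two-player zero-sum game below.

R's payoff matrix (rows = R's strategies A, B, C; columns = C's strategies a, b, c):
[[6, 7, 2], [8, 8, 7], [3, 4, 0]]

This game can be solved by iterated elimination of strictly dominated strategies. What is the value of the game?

7

Row A is strictly dominated by row B (8>6, 8>7, 7>2); eliminate A.
Row C is strictly dominated by row B (8>3, 8>4, 7>0); eliminate C.
Column b is strictly dominated by c for C (7<8); eliminate b.
Column a is strictly dominated by c for C (7<8); eliminate a.
Only (B, c) remains, with payoff 7.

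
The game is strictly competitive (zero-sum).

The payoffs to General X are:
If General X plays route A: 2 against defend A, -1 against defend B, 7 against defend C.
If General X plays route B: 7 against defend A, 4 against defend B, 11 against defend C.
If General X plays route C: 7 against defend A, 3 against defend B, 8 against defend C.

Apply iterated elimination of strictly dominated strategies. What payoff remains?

Column defend C is strictly dominated by defend A for General Y (2<7, 7<11, 7<8); eliminate defend C.
Row route A is strictly dominated by row route B (7>2, 4>-1); eliminate route A.
Column defend A is strictly dominated by defend B for General Y (4<7, 3<7); eliminate defend A.
Row route C is strictly dominated by row route B (4>3); eliminate route C.
Only (route B, defend B) remains, with payoff 4.

4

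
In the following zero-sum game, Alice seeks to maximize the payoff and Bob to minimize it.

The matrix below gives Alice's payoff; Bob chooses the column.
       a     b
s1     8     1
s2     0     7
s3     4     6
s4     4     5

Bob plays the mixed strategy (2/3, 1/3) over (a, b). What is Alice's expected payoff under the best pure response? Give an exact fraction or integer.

s1: (8)·(2/3) + (1)·(1/3) = 17/3.
s2: (0)·(2/3) + (7)·(1/3) = 7/3.
s3: (4)·(2/3) + (6)·(1/3) = 14/3.
s4: (4)·(2/3) + (5)·(1/3) = 13/3.
The best pure response is s1 with expected payoff 17/3.

17/3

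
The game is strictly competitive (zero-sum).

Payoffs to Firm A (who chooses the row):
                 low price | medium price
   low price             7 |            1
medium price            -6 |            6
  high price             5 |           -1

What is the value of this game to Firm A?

Row high price is strictly dominated by row low price, so Firm A never plays it.
The remaining 2×2 game on (low price, medium price) × (low price, medium price) has no saddle point. Let Firm A play low price with probability p; indifference gives 7p − 6(1−p) = p + 6(1−p), so p = 2/3.
Similarly Firm B's optimal q on low price is 5/18, and the value is 7·(5/18) + (1)·(13/18) = 8/3.

8/3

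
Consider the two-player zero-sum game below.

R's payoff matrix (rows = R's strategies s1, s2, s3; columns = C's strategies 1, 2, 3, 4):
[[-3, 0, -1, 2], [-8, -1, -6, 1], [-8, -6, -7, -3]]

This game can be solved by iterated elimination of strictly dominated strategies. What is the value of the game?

Row s3 is strictly dominated by row s1 (-3>-8, 0>-6, -1>-7, 2>-3); eliminate s3.
Row s2 is strictly dominated by row s1 (-3>-8, 0>-1, -1>-6, 2>1); eliminate s2.
Column 2 is strictly dominated by 1 for C (-3<0); eliminate 2.
Column 3 is strictly dominated by 1 for C (-3<-1); eliminate 3.
Column 4 is strictly dominated by 1 for C (-3<2); eliminate 4.
Only (s1, 1) remains, with payoff -3.

-3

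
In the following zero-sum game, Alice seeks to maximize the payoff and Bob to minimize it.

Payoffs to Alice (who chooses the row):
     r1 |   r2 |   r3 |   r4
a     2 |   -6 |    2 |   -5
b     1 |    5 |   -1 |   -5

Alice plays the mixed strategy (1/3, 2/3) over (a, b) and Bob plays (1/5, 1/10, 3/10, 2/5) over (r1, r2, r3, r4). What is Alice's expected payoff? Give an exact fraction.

Against (1/5, 1/10, 3/10, 2/5), each row's expected payoff is a: -8/5; b: -8/5.
Taking the (1/3, 2/3)-weighted average: (1/3)·(-8/5) + (2/3)·(-8/5) = -8/5.

-8/5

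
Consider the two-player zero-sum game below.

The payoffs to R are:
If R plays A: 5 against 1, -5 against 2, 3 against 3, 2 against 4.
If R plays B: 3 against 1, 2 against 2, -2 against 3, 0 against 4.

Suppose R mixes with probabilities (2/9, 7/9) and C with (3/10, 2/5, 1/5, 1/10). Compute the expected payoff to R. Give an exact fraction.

97/90

Against (3/10, 2/5, 1/5, 1/10), each row's expected payoff is A: 3/10; B: 13/10.
Taking the (2/9, 7/9)-weighted average: (2/9)·(3/10) + (7/9)·(13/10) = 97/90.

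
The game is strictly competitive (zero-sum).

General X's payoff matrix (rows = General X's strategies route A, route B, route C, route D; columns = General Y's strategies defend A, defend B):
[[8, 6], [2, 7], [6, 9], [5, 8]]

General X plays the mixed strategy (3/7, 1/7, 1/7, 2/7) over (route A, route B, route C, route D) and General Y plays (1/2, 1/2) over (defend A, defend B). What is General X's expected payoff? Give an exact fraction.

46/7

Against (1/2, 1/2), each row's expected payoff is route A: 7; route B: 9/2; route C: 15/2; route D: 13/2.
Taking the (3/7, 1/7, 1/7, 2/7)-weighted average: (3/7)·(7) + (1/7)·(9/2) + (1/7)·(15/2) + (2/7)·(13/2) = 46/7.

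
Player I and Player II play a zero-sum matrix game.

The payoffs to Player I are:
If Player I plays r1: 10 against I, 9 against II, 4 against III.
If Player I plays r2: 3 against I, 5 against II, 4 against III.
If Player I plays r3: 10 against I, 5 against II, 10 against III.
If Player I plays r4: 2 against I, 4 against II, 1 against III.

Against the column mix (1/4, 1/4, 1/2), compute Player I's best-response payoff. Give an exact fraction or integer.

r1: (10)·(1/4) + (9)·(1/4) + (4)·(1/2) = 27/4.
r2: (3)·(1/4) + (5)·(1/4) + (4)·(1/2) = 4.
r3: (10)·(1/4) + (5)·(1/4) + (10)·(1/2) = 35/4.
r4: (2)·(1/4) + (4)·(1/4) + (1)·(1/2) = 2.
The best pure response is r3 with expected payoff 35/4.

35/4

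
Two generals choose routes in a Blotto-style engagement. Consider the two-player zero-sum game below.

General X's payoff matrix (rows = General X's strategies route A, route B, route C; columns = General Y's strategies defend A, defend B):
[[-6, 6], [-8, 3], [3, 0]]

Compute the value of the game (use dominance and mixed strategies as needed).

Row route B is strictly dominated by row route A, so General X never plays it.
The remaining 2×2 game on (route A, route C) × (defend A, defend B) has no saddle point. Let General X play route A with probability p; indifference gives −6p + 3(1−p) = 6p, so p = 1/5.
Similarly General Y's optimal q on defend A is 2/5, and the value is -6·(2/5) + (6)·(3/5) = 6/5.

6/5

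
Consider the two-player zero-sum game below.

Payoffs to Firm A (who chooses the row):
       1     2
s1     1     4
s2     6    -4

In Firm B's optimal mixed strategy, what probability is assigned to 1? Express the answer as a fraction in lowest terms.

8/13

Row minima are 1 and -4, so Firm A's maximin is 1; column maxima are 6 and 4, so Firm B's minimax is 4. These differ, so the equilibrium is in mixed strategies.
Let Firm B play 1 with probability q. Firm A is indifferent when q + 4(1−q) = 6q − 4(1−q), giving q = 8/13.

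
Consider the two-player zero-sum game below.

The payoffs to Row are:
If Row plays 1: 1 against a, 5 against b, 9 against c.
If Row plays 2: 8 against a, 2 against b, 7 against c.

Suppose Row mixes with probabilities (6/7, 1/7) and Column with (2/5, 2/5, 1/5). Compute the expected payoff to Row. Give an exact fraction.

153/35

Against (2/5, 2/5, 1/5), each row's expected payoff is 1: 21/5; 2: 27/5.
Taking the (6/7, 1/7)-weighted average: (6/7)·(21/5) + (1/7)·(27/5) = 153/35.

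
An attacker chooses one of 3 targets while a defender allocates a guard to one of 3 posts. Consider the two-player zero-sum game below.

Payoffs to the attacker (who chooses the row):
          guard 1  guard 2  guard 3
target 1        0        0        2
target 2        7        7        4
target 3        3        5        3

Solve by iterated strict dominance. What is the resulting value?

4

Row target 3 is strictly dominated by row target 2 (7>3, 7>5, 4>3); eliminate target 3.
Row target 1 is strictly dominated by row target 2 (7>0, 7>0, 4>2); eliminate target 1.
Column guard 2 is strictly dominated by guard 3 for the defender (4<7); eliminate guard 2.
Column guard 1 is strictly dominated by guard 3 for the defender (4<7); eliminate guard 1.
Only (target 2, guard 3) remains, with payoff 4.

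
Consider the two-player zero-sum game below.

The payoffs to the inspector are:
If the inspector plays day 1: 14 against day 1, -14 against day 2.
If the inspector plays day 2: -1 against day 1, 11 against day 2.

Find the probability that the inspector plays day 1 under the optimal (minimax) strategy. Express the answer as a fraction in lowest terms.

3/10

Row minima are -14 and -1, so the inspector's maximin is -1; column maxima are 14 and 11, so the inspectee's minimax is 11. These differ, so the equilibrium is in mixed strategies.
Let the inspector play day 1 with probability p. The inspectee is indifferent when 14p − (1−p) = −14p + 11(1−p), giving p = 3/10.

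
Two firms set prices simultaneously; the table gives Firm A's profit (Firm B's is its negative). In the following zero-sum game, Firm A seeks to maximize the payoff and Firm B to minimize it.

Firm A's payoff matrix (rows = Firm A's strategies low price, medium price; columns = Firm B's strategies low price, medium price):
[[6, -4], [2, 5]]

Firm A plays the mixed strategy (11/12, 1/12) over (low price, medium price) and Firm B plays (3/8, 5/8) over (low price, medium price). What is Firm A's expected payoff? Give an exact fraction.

Against (3/8, 5/8), each row's expected payoff is low price: -1/4; medium price: 31/8.
Taking the (11/12, 1/12)-weighted average: (11/12)·(-1/4) + (1/12)·(31/8) = 3/32.

3/32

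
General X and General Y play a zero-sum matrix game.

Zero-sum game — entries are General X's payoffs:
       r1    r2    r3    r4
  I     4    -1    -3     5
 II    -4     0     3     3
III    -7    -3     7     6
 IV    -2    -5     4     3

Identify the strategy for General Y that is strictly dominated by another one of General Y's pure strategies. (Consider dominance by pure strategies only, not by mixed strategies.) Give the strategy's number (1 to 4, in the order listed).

General Y prefers columns that give General X less. Compare r4 with r1: 4 < 5, -4 < 3, -7 < 6, -2 < 3.
So r1 strictly dominates r4 for General Y; r4 is strictly dominated.

4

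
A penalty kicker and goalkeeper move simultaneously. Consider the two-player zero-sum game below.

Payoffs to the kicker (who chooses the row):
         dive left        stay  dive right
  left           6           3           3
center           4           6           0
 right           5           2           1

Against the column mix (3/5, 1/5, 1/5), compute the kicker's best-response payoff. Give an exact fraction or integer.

24/5

left: (6)·(3/5) + (3)·(1/5) + (3)·(1/5) = 24/5.
center: (4)·(3/5) + (6)·(1/5) + (0)·(1/5) = 18/5.
right: (5)·(3/5) + (2)·(1/5) + (1)·(1/5) = 18/5.
The best pure response is left with expected payoff 24/5.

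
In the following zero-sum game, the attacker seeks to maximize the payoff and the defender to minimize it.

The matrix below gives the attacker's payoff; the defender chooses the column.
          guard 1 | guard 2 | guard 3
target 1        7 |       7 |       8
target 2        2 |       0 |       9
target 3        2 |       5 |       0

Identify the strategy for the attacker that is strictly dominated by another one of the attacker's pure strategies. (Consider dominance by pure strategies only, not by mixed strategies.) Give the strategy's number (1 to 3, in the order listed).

Compare target 3 with target 1: 7 > 2, 7 > 5, 8 > 0.
So target 1 strictly dominates target 3 for the attacker; target 3 is strictly dominated.

3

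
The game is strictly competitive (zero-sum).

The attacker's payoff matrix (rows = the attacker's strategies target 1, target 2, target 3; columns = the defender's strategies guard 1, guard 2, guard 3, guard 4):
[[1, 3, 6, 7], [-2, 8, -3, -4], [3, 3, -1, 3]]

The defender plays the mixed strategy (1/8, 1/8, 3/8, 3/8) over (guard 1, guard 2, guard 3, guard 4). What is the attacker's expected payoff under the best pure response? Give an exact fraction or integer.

target 1: (1)·(1/8) + (3)·(1/8) + (6)·(3/8) + (7)·(3/8) = 43/8.
target 2: (-2)·(1/8) + (8)·(1/8) + (-3)·(3/8) + (-4)·(3/8) = -15/8.
target 3: (3)·(1/8) + (3)·(1/8) + (-1)·(3/8) + (3)·(3/8) = 3/2.
The best pure response is target 1 with expected payoff 43/8.

43/8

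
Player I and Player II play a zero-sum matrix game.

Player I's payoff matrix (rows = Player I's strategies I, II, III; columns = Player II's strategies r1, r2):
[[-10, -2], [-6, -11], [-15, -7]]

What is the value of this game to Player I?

Row III is strictly dominated by row I, so Player I never plays it.
The remaining 2×2 game on (I, II) × (r1, r2) has no saddle point. Let Player I play I with probability p; indifference gives −10p − 6(1−p) = −2p − 11(1−p), so p = 5/13.
Similarly Player II's optimal q on r1 is 9/13, and the value is -10·(9/13) + (-2)·(4/13) = -98/13.

-98/13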